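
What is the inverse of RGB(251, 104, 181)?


Invert: (255-R, 255-G, 255-B)
R: 255-251 = 4
G: 255-104 = 151
B: 255-181 = 74
= RGB(4, 151, 74)


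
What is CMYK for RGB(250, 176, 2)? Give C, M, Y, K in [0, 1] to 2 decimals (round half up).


R'=250/255≈0.9804, G'=176/255≈0.6902, B'=2/255≈0.0078
K = 1 - max(R',G',B') = 1 - 250/255 = 5/255 = 0.01960… → 0.02
(1-R'-K)/(1-K) simplifies to (max-R)/max with max = 250:
C = (250-250)/250 = 0/250 = 0 → 0.00
M = (250-176)/250 = 74/250 = 0.296 → 0.30
Y = (250-2)/250 = 248/250 = 0.992 → 0.99
= CMYK(0.00, 0.30, 0.99, 0.02)


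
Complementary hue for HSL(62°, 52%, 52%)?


Complement = opposite side of color wheel = hue + 180°
H' = (62 + 180) mod 360 = 242°
S and L unchanged.
= HSL(242°, 52%, 52%)


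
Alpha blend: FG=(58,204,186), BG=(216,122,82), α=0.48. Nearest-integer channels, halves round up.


C = α×F + (1-α)×B, with 1-α = 0.52
R: 0.48×58 + 0.52×216 = 27.84 + 112.32 = 140.16 → 140
G: 0.48×204 + 0.52×122 = 97.92 + 63.44 = 161.36 → 161
B: 0.48×186 + 0.52×82 = 89.28 + 42.64 = 131.92 → 132
= RGB(140, 161, 132)


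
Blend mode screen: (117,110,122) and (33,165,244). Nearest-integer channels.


Screen: C = 255 - (255-A)×(255-B)/255, rounded to nearest integer
R: 255 - (255-117)×(255-33)/255 = 255 - 30636/255 ≈ 255 - 120.141 = 134.859 → 135
G: 255 - (255-110)×(255-165)/255 = 255 - 13050/255 ≈ 255 - 51.176 = 203.824 → 204
B: 255 - (255-122)×(255-244)/255 = 255 - 1463/255 ≈ 255 - 5.737 = 249.263 → 249
= RGB(135, 204, 249)


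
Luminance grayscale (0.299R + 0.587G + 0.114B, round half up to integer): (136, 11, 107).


Gray = 0.299×R + 0.587×G + 0.114×B
Gray = 0.299×136 + 0.587×11 + 0.114×107
Gray = 40.664 + 6.457 + 12.198
Gray = 59.319 → round half up → 59
Gray = 59


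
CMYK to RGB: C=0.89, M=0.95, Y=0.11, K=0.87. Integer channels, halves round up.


R = 255 × (1-C) × (1-K) = 255 × 0.11 × 0.13 = 3.6465 → 4
G = 255 × (1-M) × (1-K) = 255 × 0.05 × 0.13 = 1.6575 → 2
B = 255 × (1-Y) × (1-K) = 255 × 0.89 × 0.13 = 29.5035 → 30
= RGB(4, 2, 30)


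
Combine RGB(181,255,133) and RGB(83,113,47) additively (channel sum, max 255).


Additive: each channel = min(255, C₁+C₂)
R: 181+83 = 264 → 255
G: 255+113 = 368 → 255
B: 133+47 = 180 → 180
= RGB(255, 255, 180)


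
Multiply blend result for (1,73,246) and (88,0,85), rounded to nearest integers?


Multiply: C = A×B/255, rounded to nearest integer
R: 1×88/255 = 88/255 ≈ 0.345 → 0
G: 73×0/255 = 0/255 ≈ 0.000 → 0
B: 246×85/255 = 20910/255 ≈ 82.000 → 82
= RGB(0, 0, 82)


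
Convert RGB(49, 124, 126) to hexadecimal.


R = 49 → 31 (hex)
G = 124 → 7C (hex)
B = 126 → 7E (hex)
Hex = #317C7E


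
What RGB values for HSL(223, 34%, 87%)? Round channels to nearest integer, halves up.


H=223°, S=0.34, L=0.87
C = (1-|2L-1|)×S = (1-|0.74|)×0.34 = 0.0884
H' = H/60 = 223/60 ≈ 3.7167; X = C×(1-|H' mod 2 - 1|) ≈ 0.0250
m = L - C/2 = 0.87 - 0.0442 = 0.8258
Sector ⌊H'⌋ = 3 → (R',G',B') = (0.0, ≈0.0250, 0.0884)
RGB = ((R'+m)×255, (G'+m)×255, (B'+m)×255) = (210.579, 216.9659, 233.121)
Round half up → RGB(211, 217, 233)


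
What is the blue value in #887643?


Color: #887643
R = 88 = 136
G = 76 = 118
B = 43 = 67
Blue = 67


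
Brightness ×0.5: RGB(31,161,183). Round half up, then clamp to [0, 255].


Multiply each channel by 0.5, round half up, clamp to [0, 255]
R: 31×0.5 = 15.5 → round → 16
G: 161×0.5 = 80.5 → round → 81
B: 183×0.5 = 91.5 → round → 92
= RGB(16, 81, 92)


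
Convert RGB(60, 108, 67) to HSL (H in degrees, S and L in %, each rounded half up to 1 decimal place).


Normalize: R'=60/255≈0.2353, G'=108/255≈0.4235, B'=67/255≈0.2627
Max=108/255, Min=60/255, Δ=Max-Min=48/255
L = (Max+Min)/2 = (108+60)/510 = 168/510 = 0.32941… → L = 32.9%
L ≤ 0.5 → S = Δ/(Max+Min) = 48/(108+60) = 48/168 = 0.28571… → S = 28.6%
(the 1/255 factors cancel in S and H, so raw channel differences can be used)
Max is G' → H = 60 × ((B-R)/Δ + 2) = 60 × ((67-60)/48 + 2)
  7/48 + 2 = 0.1458… + 2 = 2.1458…
  H = 60 × 2.1458… = 128.75° → H = 128.8°
= HSL(128.8°, 28.6%, 32.9%)


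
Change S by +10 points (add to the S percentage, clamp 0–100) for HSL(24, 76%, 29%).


Original S = 76%
Adjustment = +10 percentage points
New S = 76 + (10) = 86
Clamp to [0, 100] → 86
= HSL(24°, 86%, 29%)


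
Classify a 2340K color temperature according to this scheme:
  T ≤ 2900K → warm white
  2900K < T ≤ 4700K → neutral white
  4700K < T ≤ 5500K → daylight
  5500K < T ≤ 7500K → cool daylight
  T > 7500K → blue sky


Temperature: 2340K
2340K ≤ 2900K → warm white
Classification: warm white


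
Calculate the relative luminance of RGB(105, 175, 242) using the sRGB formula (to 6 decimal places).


Linearize each channel (sRGB transfer function): c = v/255; c_lin = c/12.92 if c ≤ 0.04045, else ((c+0.055)/1.055)^2.4
  R: 105/255 ≈ 0.411765 > 0.04045 → ((0.411765+0.055)/1.055)^2.4 ≈ 0.141263
  G: 175/255 ≈ 0.686275 > 0.04045 → ((0.686275+0.055)/1.055)^2.4 ≈ 0.428690
  B: 242/255 ≈ 0.949020 > 0.04045 → ((0.949020+0.055)/1.055)^2.4 ≈ 0.887923
R_lin = 0.141263, G_lin = 0.428690, B_lin = 0.887923
L = 0.2126×R + 0.7152×G + 0.0722×B
L = 0.2126×0.141263 + 0.7152×0.428690 + 0.0722×0.887923
L ≈ 0.400740


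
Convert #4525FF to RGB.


45 → 69 (R)
25 → 37 (G)
FF → 255 (B)
= RGB(69, 37, 255)


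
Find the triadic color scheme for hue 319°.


Triadic: equally spaced at 120° intervals
H1 = 319°
H2 = (319 + 120) mod 360 = 79°
H3 = (319 + 240) mod 360 = 199°
Triadic = 319°, 79°, 199°


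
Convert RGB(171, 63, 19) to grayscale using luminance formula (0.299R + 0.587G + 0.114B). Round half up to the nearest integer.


Gray = 0.299×R + 0.587×G + 0.114×B
Gray = 0.299×171 + 0.587×63 + 0.114×19
Gray = 51.129 + 36.981 + 2.166
Gray = 90.276 → round half up → 90
Gray = 90


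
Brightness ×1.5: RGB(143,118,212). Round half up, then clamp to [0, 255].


Multiply each channel by 1.5, round half up, clamp to [0, 255]
R: 143×1.5 = 214.5 → round → 215
G: 118×1.5 = 177
B: 212×1.5 = 318 → clamp → 255
= RGB(215, 177, 255)


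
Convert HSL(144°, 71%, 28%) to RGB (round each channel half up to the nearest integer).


H=144°, S=0.71, L=0.28
C = (1-|2L-1|)×S = (1-|-0.44|)×0.71 = 0.3976
H' = H/60 = 144/60 ≈ 2.4000; X = C×(1-|H' mod 2 - 1|) = 0.15904
m = L - C/2 = 0.28 - 0.1988 = 0.0812
Sector ⌊H'⌋ = 2 → (R',G',B') = (0.0, 0.3976, 0.15904)
RGB = ((R'+m)×255, (G'+m)×255, (B'+m)×255) = (20.706, 122.094, 61.2612)
Round half up → RGB(21, 122, 61)


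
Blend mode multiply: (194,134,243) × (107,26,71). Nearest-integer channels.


Multiply: C = A×B/255, rounded to nearest integer
R: 194×107/255 = 20758/255 ≈ 81.404 → 81
G: 134×26/255 = 3484/255 ≈ 13.663 → 14
B: 243×71/255 = 17253/255 ≈ 67.659 → 68
= RGB(81, 14, 68)


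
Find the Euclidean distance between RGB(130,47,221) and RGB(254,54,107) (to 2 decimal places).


d = √[(R₁-R₂)² + (G₁-G₂)² + (B₁-B₂)²]
d = √[(130-254)² + (47-54)² + (221-107)²]
d = √[15376 + 49 + 12996]
d = √28421
d ≈ 168.59


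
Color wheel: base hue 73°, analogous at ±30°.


Base hue: 73°
Left analog: (73 - 30) mod 360 = 43°
Right analog: (73 + 30) mod 360 = 103°
Analogous hues = 43° and 103°


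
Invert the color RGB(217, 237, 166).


Invert: (255-R, 255-G, 255-B)
R: 255-217 = 38
G: 255-237 = 18
B: 255-166 = 89
= RGB(38, 18, 89)


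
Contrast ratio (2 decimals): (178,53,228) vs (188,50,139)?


Linearize each sRGB channel c=v/255: c/12.92 if c ≤ 0.04045 else ((c+0.055)/1.055)^2.4
L = 0.2126×R_lin + 0.7152×G_lin + 0.0722×B_lin
Color 1 (178,53,228):
  R=178: 178/255≈0.6980 > 0.04045 → ((0.6980+0.055)/1.055)^2.4 ≈ 0.44520
  G=53: 53/255≈0.2078 > 0.04045 → ((0.2078+0.055)/1.055)^2.4 ≈ 0.03560
  B=228: 228/255≈0.8941 > 0.04045 → ((0.8941+0.055)/1.055)^2.4 ≈ 0.77582
  L1 = 0.2126×0.44520 + 0.7152×0.03560 + 0.0722×0.77582 ≈ 0.17613
Color 2 (188,50,139):
  R=188: 188/255≈0.7373 > 0.04045 → ((0.7373+0.055)/1.055)^2.4 ≈ 0.50289
  G=50: 50/255≈0.1961 > 0.04045 → ((0.1961+0.055)/1.055)^2.4 ≈ 0.03190
  B=139: 139/255≈0.5451 > 0.04045 → ((0.5451+0.055)/1.055)^2.4 ≈ 0.25818
  L2 = 0.2126×0.50289 + 0.7152×0.03190 + 0.0722×0.25818 ≈ 0.14837
Lighter = 0.17613, Darker = 0.14837
Ratio = (L_lighter + 0.05) / (L_darker + 0.05)
Ratio = (0.17613 + 0.05) / (0.14837 + 0.05) = 0.22613 / 0.19837 ≈ 1.1399
Ratio ≈ 1.14:1


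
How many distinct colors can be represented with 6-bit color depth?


Colors = 2^bits = 2^6
= 64 colors


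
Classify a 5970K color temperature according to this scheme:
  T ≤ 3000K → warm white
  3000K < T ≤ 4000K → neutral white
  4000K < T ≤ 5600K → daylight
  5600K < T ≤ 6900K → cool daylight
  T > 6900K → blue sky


Temperature: 5970K
5600K < 5970K ≤ 6900K → cool daylight
Classification: cool daylight


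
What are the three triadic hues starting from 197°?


Triadic: equally spaced at 120° intervals
H1 = 197°
H2 = (197 + 120) mod 360 = 317°
H3 = (197 + 240) mod 360 = 77°
Triadic = 197°, 317°, 77°


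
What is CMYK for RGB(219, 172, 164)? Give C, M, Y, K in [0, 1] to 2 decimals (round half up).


R'=219/255≈0.8588, G'=172/255≈0.6745, B'=164/255≈0.6431
K = 1 - max(R',G',B') = 1 - 219/255 = 36/255 = 0.14117… → 0.14
(1-R'-K)/(1-K) simplifies to (max-R)/max with max = 219:
C = (219-219)/219 = 0/219 = 0 → 0.00
M = (219-172)/219 = 47/219 = 0.21461… → 0.21
Y = (219-164)/219 = 55/219 = 0.25114… → 0.25
= CMYK(0.00, 0.21, 0.25, 0.14)


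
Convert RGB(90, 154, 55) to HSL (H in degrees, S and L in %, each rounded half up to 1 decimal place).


Normalize: R'=90/255≈0.3529, G'=154/255≈0.6039, B'=55/255≈0.2157
Max=154/255, Min=55/255, Δ=Max-Min=99/255
L = (Max+Min)/2 = (154+55)/510 = 209/510 = 0.40980… → L = 41.0%
L ≤ 0.5 → S = Δ/(Max+Min) = 99/(154+55) = 99/209 = 0.47368… → S = 47.4%
(the 1/255 factors cancel in S and H, so raw channel differences can be used)
Max is G' → H = 60 × ((B-R)/Δ + 2) = 60 × ((55-90)/99 + 2)
  -35/99 + 2 = -0.3535… + 2 = 1.6464…
  H = 60 × 1.6464… = 98.787…° → H = 98.8°
= HSL(98.8°, 47.4%, 41.0%)


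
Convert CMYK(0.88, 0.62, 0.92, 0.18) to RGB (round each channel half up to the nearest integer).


R = 255 × (1-C) × (1-K) = 255 × 0.12 × 0.82 = 25.092 → 25
G = 255 × (1-M) × (1-K) = 255 × 0.38 × 0.82 = 79.458 → 79
B = 255 × (1-Y) × (1-K) = 255 × 0.08 × 0.82 = 16.728 → 17
= RGB(25, 79, 17)


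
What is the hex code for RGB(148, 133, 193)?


R = 148 → 94 (hex)
G = 133 → 85 (hex)
B = 193 → C1 (hex)
Hex = #9485C1


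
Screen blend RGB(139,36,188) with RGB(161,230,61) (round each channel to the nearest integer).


Screen: C = 255 - (255-A)×(255-B)/255, rounded to nearest integer
R: 255 - (255-139)×(255-161)/255 = 255 - 10904/255 ≈ 255 - 42.761 = 212.239 → 212
G: 255 - (255-36)×(255-230)/255 = 255 - 5475/255 ≈ 255 - 21.471 = 233.529 → 234
B: 255 - (255-188)×(255-61)/255 = 255 - 12998/255 ≈ 255 - 50.973 = 204.027 → 204
= RGB(212, 234, 204)


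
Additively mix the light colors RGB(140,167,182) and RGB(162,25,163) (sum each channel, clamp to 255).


Additive: each channel = min(255, C₁+C₂)
R: 140+162 = 302 → 255
G: 167+25 = 192 → 192
B: 182+163 = 345 → 255
= RGB(255, 192, 255)


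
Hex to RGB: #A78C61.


A7 → 167 (R)
8C → 140 (G)
61 → 97 (B)
= RGB(167, 140, 97)


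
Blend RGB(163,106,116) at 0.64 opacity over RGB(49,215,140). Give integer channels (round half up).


C = α×F + (1-α)×B, with 1-α = 0.36
R: 0.64×163 + 0.36×49 = 104.32 + 17.64 = 121.96 → 122
G: 0.64×106 + 0.36×215 = 67.84 + 77.40 = 145.24 → 145
B: 0.64×116 + 0.36×140 = 74.24 + 50.40 = 124.64 → 125
= RGB(122, 145, 125)


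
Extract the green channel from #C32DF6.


Color: #C32DF6
R = C3 = 195
G = 2D = 45
B = F6 = 246
Green = 45


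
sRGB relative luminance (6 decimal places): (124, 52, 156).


Linearize each channel (sRGB transfer function): c = v/255; c_lin = c/12.92 if c ≤ 0.04045, else ((c+0.055)/1.055)^2.4
  R: 124/255 ≈ 0.486275 > 0.04045 → ((0.486275+0.055)/1.055)^2.4 ≈ 0.201556
  G: 52/255 ≈ 0.203922 > 0.04045 → ((0.203922+0.055)/1.055)^2.4 ≈ 0.034340
  B: 156/255 ≈ 0.611765 > 0.04045 → ((0.611765+0.055)/1.055)^2.4 ≈ 0.332452
R_lin = 0.201556, G_lin = 0.034340, B_lin = 0.332452
L = 0.2126×R + 0.7152×G + 0.0722×B
L = 0.2126×0.201556 + 0.7152×0.034340 + 0.0722×0.332452
L ≈ 0.091414


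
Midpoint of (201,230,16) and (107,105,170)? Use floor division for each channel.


Midpoint: each channel = ⌊(C₁+C₂)/2⌋
R: ⌊(201+107)/2⌋ = 154
G: ⌊(230+105)/2⌋ = 167
B: ⌊(16+170)/2⌋ = 93
= RGB(154, 167, 93)


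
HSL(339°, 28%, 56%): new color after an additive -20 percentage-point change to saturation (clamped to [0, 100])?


Original S = 28%
Adjustment = -20 percentage points
New S = 28 + (-20) = 8
Clamp to [0, 100] → 8
= HSL(339°, 8%, 56%)


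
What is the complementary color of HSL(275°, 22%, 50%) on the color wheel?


Complement = opposite side of color wheel = hue + 180°
H' = (275 + 180) mod 360 = 95°
S and L unchanged.
= HSL(95°, 22%, 50%)


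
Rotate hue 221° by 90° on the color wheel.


New hue = (H + rotation) mod 360
New hue = (221 + 90) mod 360
= 311 mod 360
= 311°


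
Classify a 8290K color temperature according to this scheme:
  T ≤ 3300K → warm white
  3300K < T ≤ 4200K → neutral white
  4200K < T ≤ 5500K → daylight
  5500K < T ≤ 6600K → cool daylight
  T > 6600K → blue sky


Temperature: 8290K
8290K > 6600K → blue sky
Classification: blue sky


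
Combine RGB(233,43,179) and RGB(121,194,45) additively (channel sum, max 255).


Additive: each channel = min(255, C₁+C₂)
R: 233+121 = 354 → 255
G: 43+194 = 237 → 237
B: 179+45 = 224 → 224
= RGB(255, 237, 224)


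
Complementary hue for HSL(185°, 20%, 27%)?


Complement = opposite side of color wheel = hue + 180°
H' = (185 + 180) mod 360 = 5°
S and L unchanged.
= HSL(5°, 20%, 27%)


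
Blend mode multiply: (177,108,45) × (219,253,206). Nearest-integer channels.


Multiply: C = A×B/255, rounded to nearest integer
R: 177×219/255 = 38763/255 ≈ 152.012 → 152
G: 108×253/255 = 27324/255 ≈ 107.153 → 107
B: 45×206/255 = 9270/255 ≈ 36.353 → 36
= RGB(152, 107, 36)


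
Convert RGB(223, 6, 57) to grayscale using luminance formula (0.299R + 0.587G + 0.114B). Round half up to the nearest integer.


Gray = 0.299×R + 0.587×G + 0.114×B
Gray = 0.299×223 + 0.587×6 + 0.114×57
Gray = 66.677 + 3.522 + 6.498
Gray = 76.697 → round half up → 77
Gray = 77


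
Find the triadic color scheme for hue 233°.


Triadic: equally spaced at 120° intervals
H1 = 233°
H2 = (233 + 120) mod 360 = 353°
H3 = (233 + 240) mod 360 = 113°
Triadic = 233°, 353°, 113°


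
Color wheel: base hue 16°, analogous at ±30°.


Base hue: 16°
Left analog: (16 - 30) mod 360 = 346°
Right analog: (16 + 30) mod 360 = 46°
Analogous hues = 346° and 46°


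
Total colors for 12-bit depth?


Colors = 2^bits = 2^12
= 4,096 colors


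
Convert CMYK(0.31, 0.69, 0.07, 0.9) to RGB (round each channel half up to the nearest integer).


R = 255 × (1-C) × (1-K) = 255 × 0.69 × 0.10 = 17.595 → 18
G = 255 × (1-M) × (1-K) = 255 × 0.31 × 0.10 = 7.905 → 8
B = 255 × (1-Y) × (1-K) = 255 × 0.93 × 0.10 = 23.715 → 24
= RGB(18, 8, 24)


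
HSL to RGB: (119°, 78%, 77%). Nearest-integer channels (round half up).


H=119°, S=0.78, L=0.77
C = (1-|2L-1|)×S = (1-|0.54|)×0.78 = 0.3588
H' = H/60 = 119/60 ≈ 1.9833; X = C×(1-|H' mod 2 - 1|) = 0.00598
m = L - C/2 = 0.77 - 0.1794 = 0.5906
Sector ⌊H'⌋ = 1 → (R',G',B') = (0.00598, 0.3588, 0.0)
RGB = ((R'+m)×255, (G'+m)×255, (B'+m)×255) = (152.1279, 242.097, 150.603)
Round half up → RGB(152, 242, 151)


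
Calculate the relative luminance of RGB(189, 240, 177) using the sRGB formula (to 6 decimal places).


Linearize each channel (sRGB transfer function): c = v/255; c_lin = c/12.92 if c ≤ 0.04045, else ((c+0.055)/1.055)^2.4
  R: 189/255 ≈ 0.741176 > 0.04045 → ((0.741176+0.055)/1.055)^2.4 ≈ 0.508881
  G: 240/255 ≈ 0.941176 > 0.04045 → ((0.941176+0.055)/1.055)^2.4 ≈ 0.871367
  B: 177/255 ≈ 0.694118 > 0.04045 → ((0.694118+0.055)/1.055)^2.4 ≈ 0.439657
R_lin = 0.508881, G_lin = 0.871367, B_lin = 0.439657
L = 0.2126×R + 0.7152×G + 0.0722×B
L = 0.2126×0.508881 + 0.7152×0.871367 + 0.0722×0.439657
L ≈ 0.763133


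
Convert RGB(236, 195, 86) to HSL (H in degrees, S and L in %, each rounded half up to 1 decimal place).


Normalize: R'=236/255≈0.9255, G'=195/255≈0.7647, B'=86/255≈0.3373
Max=236/255, Min=86/255, Δ=Max-Min=150/255
L = (Max+Min)/2 = (236+86)/510 = 322/510 = 0.63137… → L = 63.1%
L > 0.5 → S = Δ/(2-Max-Min) = 150/(510-236-86) = 150/188 = 0.79787… → S = 79.8%
(the 1/255 factors cancel in S and H, so raw channel differences can be used)
Max is R' → H = 60 × (((G-B)/Δ) mod 6) = 60 × (((195-86)/150) mod 6)
  109/150 = 0.7266…
  H = 60 × 0.7266… = 43.6° → H = 43.6°
= HSL(43.6°, 79.8%, 63.1%)


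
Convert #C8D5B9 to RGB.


C8 → 200 (R)
D5 → 213 (G)
B9 → 185 (B)
= RGB(200, 213, 185)


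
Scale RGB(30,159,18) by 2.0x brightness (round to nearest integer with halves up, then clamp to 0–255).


Multiply each channel by 2.0, round half up, clamp to [0, 255]
R: 30×2.0 = 60
G: 159×2.0 = 318 → clamp → 255
B: 18×2.0 = 36
= RGB(60, 255, 36)


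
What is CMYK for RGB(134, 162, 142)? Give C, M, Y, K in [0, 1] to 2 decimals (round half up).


R'=134/255≈0.5255, G'=162/255≈0.6353, B'=142/255≈0.5569
K = 1 - max(R',G',B') = 1 - 162/255 = 93/255 = 0.36470… → 0.36
(1-R'-K)/(1-K) simplifies to (max-R)/max with max = 162:
C = (162-134)/162 = 28/162 = 0.17283… → 0.17
M = (162-162)/162 = 0/162 = 0 → 0.00
Y = (162-142)/162 = 20/162 = 0.12345… → 0.12
= CMYK(0.17, 0.00, 0.12, 0.36)


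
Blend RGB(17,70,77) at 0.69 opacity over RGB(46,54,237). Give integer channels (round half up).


C = α×F + (1-α)×B, with 1-α = 0.31
R: 0.69×17 + 0.31×46 = 11.73 + 14.26 = 25.99 → 26
G: 0.69×70 + 0.31×54 = 48.30 + 16.74 = 65.04 → 65
B: 0.69×77 + 0.31×237 = 53.13 + 73.47 = 126.60 → 127
= RGB(26, 65, 127)


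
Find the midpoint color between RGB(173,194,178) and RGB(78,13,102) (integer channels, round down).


Midpoint: each channel = ⌊(C₁+C₂)/2⌋
R: ⌊(173+78)/2⌋ = 125
G: ⌊(194+13)/2⌋ = 103
B: ⌊(178+102)/2⌋ = 140
= RGB(125, 103, 140)


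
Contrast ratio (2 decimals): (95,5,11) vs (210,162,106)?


Linearize each sRGB channel c=v/255: c/12.92 if c ≤ 0.04045 else ((c+0.055)/1.055)^2.4
L = 0.2126×R_lin + 0.7152×G_lin + 0.0722×B_lin
Color 1 (95,5,11):
  R=95: 95/255≈0.3725 > 0.04045 → ((0.3725+0.055)/1.055)^2.4 ≈ 0.11444
  G=5: 5/255≈0.0196 ≤ 0.04045 → 0.0196/12.92 ≈ 0.00152
  B=11: 11/255≈0.0431 > 0.04045 → ((0.0431+0.055)/1.055)^2.4 ≈ 0.00335
  L1 = 0.2126×0.11444 + 0.7152×0.00152 + 0.0722×0.00335 ≈ 0.02566
Color 2 (210,162,106):
  R=210: 210/255≈0.8235 > 0.04045 → ((0.8235+0.055)/1.055)^2.4 ≈ 0.64448
  G=162: 162/255≈0.6353 > 0.04045 → ((0.6353+0.055)/1.055)^2.4 ≈ 0.36131
  B=106: 106/255≈0.4157 > 0.04045 → ((0.4157+0.055)/1.055)^2.4 ≈ 0.14413
  L2 = 0.2126×0.64448 + 0.7152×0.36131 + 0.0722×0.14413 ≈ 0.40583
Lighter = 0.40583, Darker = 0.02566
Ratio = (L_lighter + 0.05) / (L_darker + 0.05)
Ratio = (0.40583 + 0.05) / (0.02566 + 0.05) = 0.45583 / 0.07566 ≈ 6.0250
Ratio ≈ 6.03:1


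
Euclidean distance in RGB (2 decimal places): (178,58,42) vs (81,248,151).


d = √[(R₁-R₂)² + (G₁-G₂)² + (B₁-B₂)²]
d = √[(178-81)² + (58-248)² + (42-151)²]
d = √[9409 + 36100 + 11881]
d = √57390
d ≈ 239.56


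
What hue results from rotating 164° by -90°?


New hue = (H + rotation) mod 360
New hue = (164 -90) mod 360
= 74 mod 360
= 74°


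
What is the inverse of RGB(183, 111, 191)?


Invert: (255-R, 255-G, 255-B)
R: 255-183 = 72
G: 255-111 = 144
B: 255-191 = 64
= RGB(72, 144, 64)


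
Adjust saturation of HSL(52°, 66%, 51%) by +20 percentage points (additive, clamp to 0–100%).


Original S = 66%
Adjustment = +20 percentage points
New S = 66 + (20) = 86
Clamp to [0, 100] → 86
= HSL(52°, 86%, 51%)


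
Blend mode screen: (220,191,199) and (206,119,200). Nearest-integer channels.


Screen: C = 255 - (255-A)×(255-B)/255, rounded to nearest integer
R: 255 - (255-220)×(255-206)/255 = 255 - 1715/255 ≈ 255 - 6.725 = 248.275 → 248
G: 255 - (255-191)×(255-119)/255 = 255 - 8704/255 ≈ 255 - 34.133 = 220.867 → 221
B: 255 - (255-199)×(255-200)/255 = 255 - 3080/255 ≈ 255 - 12.078 = 242.922 → 243
= RGB(248, 221, 243)


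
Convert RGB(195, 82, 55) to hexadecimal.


R = 195 → C3 (hex)
G = 82 → 52 (hex)
B = 55 → 37 (hex)
Hex = #C35237


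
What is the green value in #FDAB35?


Color: #FDAB35
R = FD = 253
G = AB = 171
B = 35 = 53
Green = 171


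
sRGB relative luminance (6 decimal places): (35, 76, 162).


Linearize each channel (sRGB transfer function): c = v/255; c_lin = c/12.92 if c ≤ 0.04045, else ((c+0.055)/1.055)^2.4
  R: 35/255 ≈ 0.137255 > 0.04045 → ((0.137255+0.055)/1.055)^2.4 ≈ 0.016807
  G: 76/255 ≈ 0.298039 > 0.04045 → ((0.298039+0.055)/1.055)^2.4 ≈ 0.072272
  B: 162/255 ≈ 0.635294 > 0.04045 → ((0.635294+0.055)/1.055)^2.4 ≈ 0.361307
R_lin = 0.016807, G_lin = 0.072272, B_lin = 0.361307
L = 0.2126×R + 0.7152×G + 0.0722×B
L = 0.2126×0.016807 + 0.7152×0.072272 + 0.0722×0.361307
L ≈ 0.081348


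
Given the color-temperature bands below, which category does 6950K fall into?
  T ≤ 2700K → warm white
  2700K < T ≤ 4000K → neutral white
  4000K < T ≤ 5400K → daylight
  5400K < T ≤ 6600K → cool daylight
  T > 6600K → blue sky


Temperature: 6950K
6950K > 6600K → blue sky
Classification: blue sky


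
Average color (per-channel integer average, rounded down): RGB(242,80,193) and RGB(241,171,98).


Midpoint: each channel = ⌊(C₁+C₂)/2⌋
R: ⌊(242+241)/2⌋ = 241
G: ⌊(80+171)/2⌋ = 125
B: ⌊(193+98)/2⌋ = 145
= RGB(241, 125, 145)


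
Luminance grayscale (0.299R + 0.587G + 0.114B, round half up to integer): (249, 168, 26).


Gray = 0.299×R + 0.587×G + 0.114×B
Gray = 0.299×249 + 0.587×168 + 0.114×26
Gray = 74.451 + 98.616 + 2.964
Gray = 176.031 → round half up → 176
Gray = 176


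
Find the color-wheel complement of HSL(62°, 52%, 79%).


Complement = opposite side of color wheel = hue + 180°
H' = (62 + 180) mod 360 = 242°
S and L unchanged.
= HSL(242°, 52%, 79%)


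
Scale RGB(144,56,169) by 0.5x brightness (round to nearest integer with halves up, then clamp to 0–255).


Multiply each channel by 0.5, round half up, clamp to [0, 255]
R: 144×0.5 = 72
G: 56×0.5 = 28
B: 169×0.5 = 84.5 → round → 85
= RGB(72, 28, 85)


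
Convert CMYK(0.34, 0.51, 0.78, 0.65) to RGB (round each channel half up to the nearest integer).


R = 255 × (1-C) × (1-K) = 255 × 0.66 × 0.35 = 58.905 → 59
G = 255 × (1-M) × (1-K) = 255 × 0.49 × 0.35 = 43.7325 → 44
B = 255 × (1-Y) × (1-K) = 255 × 0.22 × 0.35 = 19.635 → 20
= RGB(59, 44, 20)


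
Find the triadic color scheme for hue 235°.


Triadic: equally spaced at 120° intervals
H1 = 235°
H2 = (235 + 120) mod 360 = 355°
H3 = (235 + 240) mod 360 = 115°
Triadic = 235°, 355°, 115°


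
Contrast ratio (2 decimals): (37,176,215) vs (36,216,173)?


Linearize each sRGB channel c=v/255: c/12.92 if c ≤ 0.04045 else ((c+0.055)/1.055)^2.4
L = 0.2126×R_lin + 0.7152×G_lin + 0.0722×B_lin
Color 1 (37,176,215):
  R=37: 37/255≈0.1451 > 0.04045 → ((0.1451+0.055)/1.055)^2.4 ≈ 0.01850
  G=176: 176/255≈0.6902 > 0.04045 → ((0.6902+0.055)/1.055)^2.4 ≈ 0.43415
  B=215: 215/255≈0.8431 > 0.04045 → ((0.8431+0.055)/1.055)^2.4 ≈ 0.67954
  L1 = 0.2126×0.01850 + 0.7152×0.43415 + 0.0722×0.67954 ≈ 0.36350
Color 2 (36,216,173):
  R=36: 36/255≈0.1412 > 0.04045 → ((0.1412+0.055)/1.055)^2.4 ≈ 0.01764
  G=216: 216/255≈0.8471 > 0.04045 → ((0.8471+0.055)/1.055)^2.4 ≈ 0.68669
  B=173: 173/255≈0.6784 > 0.04045 → ((0.6784+0.055)/1.055)^2.4 ≈ 0.41789
  L2 = 0.2126×0.01764 + 0.7152×0.68669 + 0.0722×0.41789 ≈ 0.52504
Lighter = 0.52504, Darker = 0.36350
Ratio = (L_lighter + 0.05) / (L_darker + 0.05)
Ratio = (0.52504 + 0.05) / (0.36350 + 0.05) = 0.57504 / 0.41350 ≈ 1.3907
Ratio ≈ 1.39:1


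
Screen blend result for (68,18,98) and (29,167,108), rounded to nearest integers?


Screen: C = 255 - (255-A)×(255-B)/255, rounded to nearest integer
R: 255 - (255-68)×(255-29)/255 = 255 - 42262/255 ≈ 255 - 165.733 = 89.267 → 89
G: 255 - (255-18)×(255-167)/255 = 255 - 20856/255 ≈ 255 - 81.788 = 173.212 → 173
B: 255 - (255-98)×(255-108)/255 = 255 - 23079/255 ≈ 255 - 90.506 = 164.494 → 164
= RGB(89, 173, 164)


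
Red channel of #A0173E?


Color: #A0173E
R = A0 = 160
G = 17 = 23
B = 3E = 62
Red = 160


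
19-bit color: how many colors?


Colors = 2^bits = 2^19
= 524,288 colors


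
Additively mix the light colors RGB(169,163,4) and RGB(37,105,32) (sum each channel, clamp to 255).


Additive: each channel = min(255, C₁+C₂)
R: 169+37 = 206 → 206
G: 163+105 = 268 → 255
B: 4+32 = 36 → 36
= RGB(206, 255, 36)


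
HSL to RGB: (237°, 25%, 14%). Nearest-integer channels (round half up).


H=237°, S=0.25, L=0.14
C = (1-|2L-1|)×S = (1-|-0.72|)×0.25 = 0.07
H' = H/60 = 237/60 ≈ 3.9500; X = C×(1-|H' mod 2 - 1|) = 0.0035
m = L - C/2 = 0.14 - 0.035 = 0.105
Sector ⌊H'⌋ = 3 → (R',G',B') = (0.0, 0.0035, 0.07)
RGB = ((R'+m)×255, (G'+m)×255, (B'+m)×255) = (26.775, 27.6675, 44.625)
Round half up → RGB(27, 28, 45)


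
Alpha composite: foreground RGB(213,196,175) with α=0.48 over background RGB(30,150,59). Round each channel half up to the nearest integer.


C = α×F + (1-α)×B, with 1-α = 0.52
R: 0.48×213 + 0.52×30 = 102.24 + 15.60 = 117.84 → 118
G: 0.48×196 + 0.52×150 = 94.08 + 78.00 = 172.08 → 172
B: 0.48×175 + 0.52×59 = 84.00 + 30.68 = 114.68 → 115
= RGB(118, 172, 115)


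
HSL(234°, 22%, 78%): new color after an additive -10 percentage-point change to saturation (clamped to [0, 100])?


Original S = 22%
Adjustment = -10 percentage points
New S = 22 + (-10) = 12
Clamp to [0, 100] → 12
= HSL(234°, 12%, 78%)


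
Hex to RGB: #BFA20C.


BF → 191 (R)
A2 → 162 (G)
0C → 12 (B)
= RGB(191, 162, 12)


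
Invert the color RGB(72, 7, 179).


Invert: (255-R, 255-G, 255-B)
R: 255-72 = 183
G: 255-7 = 248
B: 255-179 = 76
= RGB(183, 248, 76)


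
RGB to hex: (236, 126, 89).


R = 236 → EC (hex)
G = 126 → 7E (hex)
B = 89 → 59 (hex)
Hex = #EC7E59


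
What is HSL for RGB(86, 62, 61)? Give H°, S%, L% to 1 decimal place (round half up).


Normalize: R'=86/255≈0.3373, G'=62/255≈0.2431, B'=61/255≈0.2392
Max=86/255, Min=61/255, Δ=Max-Min=25/255
L = (Max+Min)/2 = (86+61)/510 = 147/510 = 0.28823… → L = 28.8%
L ≤ 0.5 → S = Δ/(Max+Min) = 25/(86+61) = 25/147 = 0.17006… → S = 17.0%
(the 1/255 factors cancel in S and H, so raw channel differences can be used)
Max is R' → H = 60 × (((G-B)/Δ) mod 6) = 60 × (((62-61)/25) mod 6)
  1/25 = 0.04
  H = 60 × 0.04 = 2.4° → H = 2.4°
= HSL(2.4°, 17.0%, 28.8%)


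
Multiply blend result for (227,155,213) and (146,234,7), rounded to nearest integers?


Multiply: C = A×B/255, rounded to nearest integer
R: 227×146/255 = 33142/255 ≈ 129.969 → 130
G: 155×234/255 = 36270/255 ≈ 142.235 → 142
B: 213×7/255 = 1491/255 ≈ 5.847 → 6
= RGB(130, 142, 6)


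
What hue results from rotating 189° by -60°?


New hue = (H + rotation) mod 360
New hue = (189 -60) mod 360
= 129 mod 360
= 129°


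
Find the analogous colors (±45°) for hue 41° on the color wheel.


Base hue: 41°
Left analog: (41 - 45) mod 360 = 356°
Right analog: (41 + 45) mod 360 = 86°
Analogous hues = 356° and 86°


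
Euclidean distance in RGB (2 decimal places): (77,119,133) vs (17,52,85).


d = √[(R₁-R₂)² + (G₁-G₂)² + (B₁-B₂)²]
d = √[(77-17)² + (119-52)² + (133-85)²]
d = √[3600 + 4489 + 2304]
d = √10393
d ≈ 101.95


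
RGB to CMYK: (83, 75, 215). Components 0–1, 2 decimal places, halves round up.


R'=83/255≈0.3255, G'=75/255≈0.2941, B'=215/255≈0.8431
K = 1 - max(R',G',B') = 1 - 215/255 = 40/255 = 0.15686… → 0.16
(1-R'-K)/(1-K) simplifies to (max-R)/max with max = 215:
C = (215-83)/215 = 132/215 = 0.61395… → 0.61
M = (215-75)/215 = 140/215 = 0.65116… → 0.65
Y = (215-215)/215 = 0/215 = 0 → 0.00
= CMYK(0.61, 0.65, 0.00, 0.16)


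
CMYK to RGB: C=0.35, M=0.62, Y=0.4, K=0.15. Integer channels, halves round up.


R = 255 × (1-C) × (1-K) = 255 × 0.65 × 0.85 = 140.8875 → 141
G = 255 × (1-M) × (1-K) = 255 × 0.38 × 0.85 = 82.365 → 82
B = 255 × (1-Y) × (1-K) = 255 × 0.60 × 0.85 = 130.05 → 130
= RGB(141, 82, 130)


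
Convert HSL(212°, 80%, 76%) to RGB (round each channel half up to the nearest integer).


H=212°, S=0.80, L=0.76
C = (1-|2L-1|)×S = (1-|0.52|)×0.80 = 0.384
H' = H/60 = 212/60 ≈ 3.5333; X = C×(1-|H' mod 2 - 1|) = 0.1792
m = L - C/2 = 0.76 - 0.192 = 0.568
Sector ⌊H'⌋ = 3 → (R',G',B') = (0.0, 0.1792, 0.384)
RGB = ((R'+m)×255, (G'+m)×255, (B'+m)×255) = (144.84, 190.536, 242.76)
Round half up → RGB(145, 191, 243)


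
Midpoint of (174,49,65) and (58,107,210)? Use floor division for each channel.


Midpoint: each channel = ⌊(C₁+C₂)/2⌋
R: ⌊(174+58)/2⌋ = 116
G: ⌊(49+107)/2⌋ = 78
B: ⌊(65+210)/2⌋ = 137
= RGB(116, 78, 137)


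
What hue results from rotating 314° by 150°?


New hue = (H + rotation) mod 360
New hue = (314 + 150) mod 360
= 464 mod 360
= 104°


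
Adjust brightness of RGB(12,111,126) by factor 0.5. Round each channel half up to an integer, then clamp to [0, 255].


Multiply each channel by 0.5, round half up, clamp to [0, 255]
R: 12×0.5 = 6
G: 111×0.5 = 55.5 → round → 56
B: 126×0.5 = 63
= RGB(6, 56, 63)


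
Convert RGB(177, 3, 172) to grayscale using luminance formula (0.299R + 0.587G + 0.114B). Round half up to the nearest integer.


Gray = 0.299×R + 0.587×G + 0.114×B
Gray = 0.299×177 + 0.587×3 + 0.114×172
Gray = 52.923 + 1.761 + 19.608
Gray = 74.292 → round half up → 74
Gray = 74


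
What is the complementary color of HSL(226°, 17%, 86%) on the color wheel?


Complement = opposite side of color wheel = hue + 180°
H' = (226 + 180) mod 360 = 46°
S and L unchanged.
= HSL(46°, 17%, 86%)


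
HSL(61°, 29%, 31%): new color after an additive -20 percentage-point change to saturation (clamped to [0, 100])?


Original S = 29%
Adjustment = -20 percentage points
New S = 29 + (-20) = 9
Clamp to [0, 100] → 9
= HSL(61°, 9%, 31%)


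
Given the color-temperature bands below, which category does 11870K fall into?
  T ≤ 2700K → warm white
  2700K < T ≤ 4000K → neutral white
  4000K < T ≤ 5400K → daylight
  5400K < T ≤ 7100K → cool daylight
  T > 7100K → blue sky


Temperature: 11870K
11870K > 7100K → blue sky
Classification: blue sky


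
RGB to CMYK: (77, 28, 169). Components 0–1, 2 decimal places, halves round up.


R'=77/255≈0.3020, G'=28/255≈0.1098, B'=169/255≈0.6627
K = 1 - max(R',G',B') = 1 - 169/255 = 86/255 = 0.33725… → 0.34
(1-R'-K)/(1-K) simplifies to (max-R)/max with max = 169:
C = (169-77)/169 = 92/169 = 0.54437… → 0.54
M = (169-28)/169 = 141/169 = 0.83431… → 0.83
Y = (169-169)/169 = 0/169 = 0 → 0.00
= CMYK(0.54, 0.83, 0.00, 0.34)


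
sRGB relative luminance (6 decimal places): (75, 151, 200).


Linearize each channel (sRGB transfer function): c = v/255; c_lin = c/12.92 if c ≤ 0.04045, else ((c+0.055)/1.055)^2.4
  R: 75/255 ≈ 0.294118 > 0.04045 → ((0.294118+0.055)/1.055)^2.4 ≈ 0.070360
  G: 151/255 ≈ 0.592157 > 0.04045 → ((0.592157+0.055)/1.055)^2.4 ≈ 0.309469
  B: 200/255 ≈ 0.784314 > 0.04045 → ((0.784314+0.055)/1.055)^2.4 ≈ 0.577580
R_lin = 0.070360, G_lin = 0.309469, B_lin = 0.577580
L = 0.2126×R + 0.7152×G + 0.0722×B
L = 0.2126×0.070360 + 0.7152×0.309469 + 0.0722×0.577580
L ≈ 0.277992


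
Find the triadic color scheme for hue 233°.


Triadic: equally spaced at 120° intervals
H1 = 233°
H2 = (233 + 120) mod 360 = 353°
H3 = (233 + 240) mod 360 = 113°
Triadic = 233°, 353°, 113°


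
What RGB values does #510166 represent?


51 → 81 (R)
01 → 1 (G)
66 → 102 (B)
= RGB(81, 1, 102)


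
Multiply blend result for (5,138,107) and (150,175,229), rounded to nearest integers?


Multiply: C = A×B/255, rounded to nearest integer
R: 5×150/255 = 750/255 ≈ 2.941 → 3
G: 138×175/255 = 24150/255 ≈ 94.706 → 95
B: 107×229/255 = 24503/255 ≈ 96.090 → 96
= RGB(3, 95, 96)


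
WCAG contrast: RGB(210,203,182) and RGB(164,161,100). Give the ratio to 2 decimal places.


Linearize each sRGB channel c=v/255: c/12.92 if c ≤ 0.04045 else ((c+0.055)/1.055)^2.4
L = 0.2126×R_lin + 0.7152×G_lin + 0.0722×B_lin
Color 1 (210,203,182):
  R=210: 210/255≈0.8235 > 0.04045 → ((0.8235+0.055)/1.055)^2.4 ≈ 0.64448
  G=203: 203/255≈0.7961 > 0.04045 → ((0.7961+0.055)/1.055)^2.4 ≈ 0.59720
  B=182: 182/255≈0.7137 > 0.04045 → ((0.7137+0.055)/1.055)^2.4 ≈ 0.46778
  L1 = 0.2126×0.64448 + 0.7152×0.59720 + 0.0722×0.46778 ≈ 0.59791
Color 2 (164,161,100):
  R=164: 164/255≈0.6431 > 0.04045 → ((0.6431+0.055)/1.055)^2.4 ≈ 0.37124
  G=161: 161/255≈0.6314 > 0.04045 → ((0.6314+0.055)/1.055)^2.4 ≈ 0.35640
  B=100: 100/255≈0.3922 > 0.04045 → ((0.3922+0.055)/1.055)^2.4 ≈ 0.12744
  L2 = 0.2126×0.37124 + 0.7152×0.35640 + 0.0722×0.12744 ≈ 0.34302
Lighter = 0.59791, Darker = 0.34302
Ratio = (L_lighter + 0.05) / (L_darker + 0.05)
Ratio = (0.59791 + 0.05) / (0.34302 + 0.05) = 0.64791 / 0.39302 ≈ 1.6485
Ratio ≈ 1.65:1


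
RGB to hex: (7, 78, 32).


R = 7 → 07 (hex)
G = 78 → 4E (hex)
B = 32 → 20 (hex)
Hex = #074E20


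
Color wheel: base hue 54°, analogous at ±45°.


Base hue: 54°
Left analog: (54 - 45) mod 360 = 9°
Right analog: (54 + 45) mod 360 = 99°
Analogous hues = 9° and 99°


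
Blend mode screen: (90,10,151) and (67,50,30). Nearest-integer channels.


Screen: C = 255 - (255-A)×(255-B)/255, rounded to nearest integer
R: 255 - (255-90)×(255-67)/255 = 255 - 31020/255 ≈ 255 - 121.647 = 133.353 → 133
G: 255 - (255-10)×(255-50)/255 = 255 - 50225/255 ≈ 255 - 196.961 = 58.039 → 58
B: 255 - (255-151)×(255-30)/255 = 255 - 23400/255 ≈ 255 - 91.765 = 163.235 → 163
= RGB(133, 58, 163)


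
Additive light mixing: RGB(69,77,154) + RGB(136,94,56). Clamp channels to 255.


Additive: each channel = min(255, C₁+C₂)
R: 69+136 = 205 → 205
G: 77+94 = 171 → 171
B: 154+56 = 210 → 210
= RGB(205, 171, 210)


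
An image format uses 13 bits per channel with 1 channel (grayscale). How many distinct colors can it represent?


Total bits = 13 bits/channel × 1 channels = 13 bits
Distinct colors = 2^13
= 8,192 colors


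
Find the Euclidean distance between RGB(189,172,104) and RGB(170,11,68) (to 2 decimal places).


d = √[(R₁-R₂)² + (G₁-G₂)² + (B₁-B₂)²]
d = √[(189-170)² + (172-11)² + (104-68)²]
d = √[361 + 25921 + 1296]
d = √27578
d ≈ 166.07


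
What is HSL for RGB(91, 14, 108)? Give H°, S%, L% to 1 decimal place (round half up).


Normalize: R'=91/255≈0.3569, G'=14/255≈0.0549, B'=108/255≈0.4235
Max=108/255, Min=14/255, Δ=Max-Min=94/255
L = (Max+Min)/2 = (108+14)/510 = 122/510 = 0.23921… → L = 23.9%
L ≤ 0.5 → S = Δ/(Max+Min) = 94/(108+14) = 94/122 = 0.77049… → S = 77.0%
(the 1/255 factors cancel in S and H, so raw channel differences can be used)
Max is B' → H = 60 × ((R-G)/Δ + 4) = 60 × ((91-14)/94 + 4)
  77/94 + 4 = 0.8191… + 4 = 4.8191…
  H = 60 × 4.8191… = 289.148…° → H = 289.1°
= HSL(289.1°, 77.0%, 23.9%)


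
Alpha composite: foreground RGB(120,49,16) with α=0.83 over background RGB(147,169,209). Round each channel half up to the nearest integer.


C = α×F + (1-α)×B, with 1-α = 0.17
R: 0.83×120 + 0.17×147 = 99.60 + 24.99 = 124.59 → 125
G: 0.83×49 + 0.17×169 = 40.67 + 28.73 = 69.40 → 69
B: 0.83×16 + 0.17×209 = 13.28 + 35.53 = 48.81 → 49
= RGB(125, 69, 49)


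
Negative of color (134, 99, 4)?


Invert: (255-R, 255-G, 255-B)
R: 255-134 = 121
G: 255-99 = 156
B: 255-4 = 251
= RGB(121, 156, 251)


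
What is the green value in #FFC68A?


Color: #FFC68A
R = FF = 255
G = C6 = 198
B = 8A = 138
Green = 198


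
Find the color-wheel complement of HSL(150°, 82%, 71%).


Complement = opposite side of color wheel = hue + 180°
H' = (150 + 180) mod 360 = 330°
S and L unchanged.
= HSL(330°, 82%, 71%)


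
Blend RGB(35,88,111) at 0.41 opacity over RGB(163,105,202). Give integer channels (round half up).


C = α×F + (1-α)×B, with 1-α = 0.59
R: 0.41×35 + 0.59×163 = 14.35 + 96.17 = 110.52 → 111
G: 0.41×88 + 0.59×105 = 36.08 + 61.95 = 98.03 → 98
B: 0.41×111 + 0.59×202 = 45.51 + 119.18 = 164.69 → 165
= RGB(111, 98, 165)


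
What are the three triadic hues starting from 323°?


Triadic: equally spaced at 120° intervals
H1 = 323°
H2 = (323 + 120) mod 360 = 83°
H3 = (323 + 240) mod 360 = 203°
Triadic = 323°, 83°, 203°


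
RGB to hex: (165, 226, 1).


R = 165 → A5 (hex)
G = 226 → E2 (hex)
B = 1 → 01 (hex)
Hex = #A5E201


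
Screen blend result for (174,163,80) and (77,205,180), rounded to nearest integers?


Screen: C = 255 - (255-A)×(255-B)/255, rounded to nearest integer
R: 255 - (255-174)×(255-77)/255 = 255 - 14418/255 ≈ 255 - 56.541 = 198.459 → 198
G: 255 - (255-163)×(255-205)/255 = 255 - 4600/255 ≈ 255 - 18.039 = 236.961 → 237
B: 255 - (255-80)×(255-180)/255 = 255 - 13125/255 ≈ 255 - 51.471 = 203.529 → 204
= RGB(198, 237, 204)


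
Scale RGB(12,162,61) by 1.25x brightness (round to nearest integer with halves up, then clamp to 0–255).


Multiply each channel by 1.25, round half up, clamp to [0, 255]
R: 12×1.25 = 15
G: 162×1.25 = 202.5 → round → 203
B: 61×1.25 = 76.25 → round → 76
= RGB(15, 203, 76)


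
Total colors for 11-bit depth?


Colors = 2^bits = 2^11
= 2,048 colors


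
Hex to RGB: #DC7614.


DC → 220 (R)
76 → 118 (G)
14 → 20 (B)
= RGB(220, 118, 20)


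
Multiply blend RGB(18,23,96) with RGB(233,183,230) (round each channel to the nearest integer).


Multiply: C = A×B/255, rounded to nearest integer
R: 18×233/255 = 4194/255 ≈ 16.447 → 16
G: 23×183/255 = 4209/255 ≈ 16.506 → 17
B: 96×230/255 = 22080/255 ≈ 86.588 → 87
= RGB(16, 17, 87)


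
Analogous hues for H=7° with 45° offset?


Base hue: 7°
Left analog: (7 - 45) mod 360 = 322°
Right analog: (7 + 45) mod 360 = 52°
Analogous hues = 322° and 52°


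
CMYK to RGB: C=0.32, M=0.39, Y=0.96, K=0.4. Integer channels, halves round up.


R = 255 × (1-C) × (1-K) = 255 × 0.68 × 0.60 = 104.04 → 104
G = 255 × (1-M) × (1-K) = 255 × 0.61 × 0.60 = 93.33 → 93
B = 255 × (1-Y) × (1-K) = 255 × 0.04 × 0.60 = 6.12 → 6
= RGB(104, 93, 6)


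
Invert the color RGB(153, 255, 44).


Invert: (255-R, 255-G, 255-B)
R: 255-153 = 102
G: 255-255 = 0
B: 255-44 = 211
= RGB(102, 0, 211)


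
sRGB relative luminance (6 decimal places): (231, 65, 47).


Linearize each channel (sRGB transfer function): c = v/255; c_lin = c/12.92 if c ≤ 0.04045, else ((c+0.055)/1.055)^2.4
  R: 231/255 ≈ 0.905882 > 0.04045 → ((0.905882+0.055)/1.055)^2.4 ≈ 0.799103
  G: 65/255 ≈ 0.254902 > 0.04045 → ((0.254902+0.055)/1.055)^2.4 ≈ 0.052861
  B: 47/255 ≈ 0.184314 > 0.04045 → ((0.184314+0.055)/1.055)^2.4 ≈ 0.028426
R_lin = 0.799103, G_lin = 0.052861, B_lin = 0.028426
L = 0.2126×R + 0.7152×G + 0.0722×B
L = 0.2126×0.799103 + 0.7152×0.052861 + 0.0722×0.028426
L ≈ 0.209748
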